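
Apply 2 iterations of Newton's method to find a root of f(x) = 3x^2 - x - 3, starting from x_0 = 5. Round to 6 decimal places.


Newton's method: x_(n+1) = x_n - f(x_n)/f'(x_n)
f(x) = 3x^2 - x - 3
f'(x) = 6x - 1

Iteration 1:
  f(5.000000) = 67.000000
  f'(5.000000) = 29.000000
  x_1 = 5.000000 - (67.000000)/(29.000000) = 2.689655

Iteration 2:
  f(2.689655) = 16.013080
  f'(2.689655) = 15.137931
  x_2 = 2.689655 - (16.013080)/(15.137931) = 1.631844

x_2 = 1.631844


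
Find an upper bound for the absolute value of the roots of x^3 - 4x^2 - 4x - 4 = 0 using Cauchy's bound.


Cauchy's bound: all roots r satisfy |r| <= 1 + max(|a_i/a_n|) for i = 0,...,n-1
where a_n is the leading coefficient.

Coefficients: [1, -4, -4, -4]
Leading coefficient a_n = 1
Ratios |a_i/a_n|: 4, 4, 4
Maximum ratio: 4
Cauchy's bound: |r| <= 1 + 4 = 5

Upper bound = 5


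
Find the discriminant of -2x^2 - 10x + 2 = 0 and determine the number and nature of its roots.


For ax^2 + bx + c = 0, discriminant D = b^2 - 4ac
Here a = -2, b = -10, c = 2
D = (-10)^2 - 4(-2)(2) = 100 + 16 = 116

D = 116 > 0 but not a perfect square
The equation has 2 distinct real irrational roots.

Discriminant = 116, 2 distinct real irrational roots


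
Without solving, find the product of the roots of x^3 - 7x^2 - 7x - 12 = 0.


By Vieta's formulas for x^3 + bx^2 + cx + d = 0:
  r1 + r2 + r3 = -b/a = 7
  r1*r2 + r1*r3 + r2*r3 = c/a = -7
  r1*r2*r3 = -d/a = 12


Product = 12


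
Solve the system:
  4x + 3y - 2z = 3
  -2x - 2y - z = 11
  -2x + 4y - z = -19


Using Cramer's rule. Expand each determinant along the first row.
D  = 4*[(-2)*(-1) - (-1)*4] - 3*[(-2)*(-1) - (-1)*(-2)] + (-2)*[(-2)*4 - (-2)*(-2)]
  = 4*(6) - 3*(0) + (-2)*(-12) = 48
Dx = 3*[(-2)*(-1) - (-1)*4] - 3*[11*(-1) - (-1)*(-19)] + (-2)*[11*4 - (-2)*(-19)]
  = 3*(6) - 3*(-30) + (-2)*(6) = 96
Dy = 4*[11*(-1) - (-1)*(-19)] - 3*[(-2)*(-1) - (-1)*(-2)] + (-2)*[(-2)*(-19) - 11*(-2)]
  = 4*(-30) - 3*(0) + (-2)*(60) = -240
Dz = 4*[(-2)*(-19) - 11*4] - 3*[(-2)*(-19) - 11*(-2)] + 3*[(-2)*4 - (-2)*(-2)]
  = 4*(-6) - 3*(60) + 3*(-12) = -240
x = Dx/D = 96/48 = 2, y = Dy/D = -240/48 = -5, z = Dz/D = -240/48 = -5
Check eq1: (4)(2) + (3)(-5) + (-2)(-5) = 3 = 3 ✓
Check eq2: (-2)(2) + (-2)(-5) + (-1)(-5) = 11 = 11 ✓
Check eq3: (-2)(2) + (4)(-5) + (-1)(-5) = -19 = -19 ✓

x = 2, y = -5, z = -5


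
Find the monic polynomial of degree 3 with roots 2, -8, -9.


A monic polynomial with roots 2, -8, -9 is:
p(x) = (x - 2)(x + 8)(x + 9)
After multiplying by (x - 2): x - 2
After multiplying by (x + 8): x^2 + 6x - 16
After multiplying by (x + 9): x^3 + 15x^2 + 38x - 144

x^3 + 15x^2 + 38x - 144


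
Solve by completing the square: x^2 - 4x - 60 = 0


Start: x^2 - 4x - 60 = 0
Move constant: x^2 - 4x = 60
Half of -4 is -2, squared is 4
Add 4 to both sides: x^2 - 4x + 4 = 64
(x - 2)^2 = 64
x - 2 = ±8
x = 2 + 8 = 10 or x = 2 - 8 = -6

x = -6, x = 10


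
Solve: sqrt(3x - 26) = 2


Square both sides: 3x - 26 = 2^2 = 4
3x = 4 + 26 = 30
x = 10
Check: sqrt(3*10 - 26) = sqrt(4) = 2 ✓

x = 10


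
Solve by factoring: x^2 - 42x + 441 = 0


We need two numbers that multiply to 441 and add to -42.
Those numbers are -21 and -21 (since (-21) * (-21) = 441 and (-21) + (-21) = -42).
So x^2 - 42x + 441 = (x - 21)(x - 21) = 0
Setting each factor to zero: x = 21 or x = 21

x = 21


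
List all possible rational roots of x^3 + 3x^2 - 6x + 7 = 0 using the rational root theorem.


Rational root theorem: possible roots are ±p/q where:
  p divides the constant term (7): p ∈ {1, 7}
  q divides the leading coefficient (1): q ∈ {1}

All possible rational roots: -7, -1, 1, 7

-7, -1, 1, 7


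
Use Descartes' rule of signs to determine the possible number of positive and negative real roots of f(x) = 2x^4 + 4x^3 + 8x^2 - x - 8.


Descartes' rule of signs:

For positive roots, count sign changes in f(x) = 2x^4 + 4x^3 + 8x^2 - x - 8:
Signs of coefficients: +, +, +, -, -
Number of sign changes: 1
Possible positive real roots: 1

For negative roots, examine f(-x) = 2x^4 - 4x^3 + 8x^2 + x - 8:
Signs of coefficients: +, -, +, +, -
Number of sign changes: 3
Possible negative real roots: 3, 1

Positive roots: 1; Negative roots: 3 or 1


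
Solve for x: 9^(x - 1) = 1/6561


Express both sides with the same base.
1/6561 = 9^(-4)
Since the bases match, equate exponents: x - 1 = -4
So x = -4 - (-1) = -3

x = -3


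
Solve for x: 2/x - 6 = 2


Subtract -6 from both sides: 2/x = 8
Multiply both sides by x: 2 = 8 * x
Divide by 8: x = 1/4

x = 1/4


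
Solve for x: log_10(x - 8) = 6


Convert to exponential form: x - 8 = 10^6 = 1000000
x = 1000000 + 8 = 1000008
Check: log_10(1000008 - 8) = log_10(1000000) = log_10(1000000) = 6 ✓

x = 1000008


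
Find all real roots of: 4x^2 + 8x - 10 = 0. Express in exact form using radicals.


Using the quadratic formula: x = (-b ± sqrt(b^2 - 4ac)) / (2a)
Here a = 4, b = 8, c = -10
Discriminant = b^2 - 4ac = 8^2 - 4(4)(-10) = 64 + 160 = 224
Since discriminant = 224 > 0, there are two real roots.
x = (-8 ± 4*sqrt(14)) / 8
Simplifying: x = (-2 ± sqrt(14)) / 2
Numerically: x ≈ 0.8708 or x ≈ -2.8708

x = (-2 + sqrt(14)) / 2 or x = (-2 - sqrt(14)) / 2


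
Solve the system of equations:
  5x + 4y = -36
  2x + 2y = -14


Using Cramer's rule:
Determinant D = (5)(2) - (2)(4) = 10 - 8 = 2
Dx = (-36)(2) - (-14)(4) = -72 + 56 = -16
Dy = (5)(-14) - (2)(-36) = -70 + 72 = 2
x = Dx/D = -16/2 = -8
y = Dy/D = 2/2 = 1

x = -8, y = 1


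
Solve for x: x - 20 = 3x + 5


Starting with: x - 20 = 3x + 5
Move all x terms to left: (1 - 3)x = 5 + 20
Simplify: -2x = 25
Divide both sides by -2: x = -25/2

x = -25/2


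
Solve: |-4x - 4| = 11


An absolute value equation |expr| = 11 gives two cases:
Case 1: -4x - 4 = 11
  -4x = 15, so x = -15/4
Case 2: -4x - 4 = -11
  -4x = -7, so x = 7/4

x = -15/4, x = 7/4


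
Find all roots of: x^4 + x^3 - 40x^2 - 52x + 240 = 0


Let p(x) = x^4 + x^3 - 40x^2 - 52x + 240. By the rational root theorem (leading coefficient 1), any rational root is an integer divisor of 240: try ±1, ±2, ... in turn.
Test x = 1: value = 150 ≠ 0.
Test x = -1: value = 252 ≠ 0.
Test x = 2: value = 0 ✓, so (x - 2) is a factor.
Synthetic division by (x - 2): bring down 1; 1(2) + 1 = 3; 3(2) - 40 = -34; (-34)(2) - 52 = -120; (-120)(2) + 240 = 0 → quotient x^3 + 3x^2 - 34x - 120, remainder 0.
Continue with the quotient x^3 + 3x^2 - 34x - 120 (candidates must divide 120; re-test x = 2 first in case it repeats).
Test x = 2: value = -168 ≠ 0.
Test x = -2: value = -48 ≠ 0.
Test x = 3: value = -168 ≠ 0.
Test x = -3: value = -18 ≠ 0.
Test x = 4: value = -144 ≠ 0.
Test x = -4: value = 0 ✓, so (x + 4) is a factor.
Synthetic division by (x + 4): bring down 1; 1(-4) + 3 = -1; (-1)(-4) - 34 = -30; (-30)(-4) - 120 = 0 → quotient x^2 - x - 30, remainder 0.
Solve the quadratic x^2 - x - 30 = 0: discriminant = (-1)^2 - 4(1)(-30) = 1 + 120 = 121.
sqrt(121) = 11, so x = (1 ± 11)/2: x = 6 or x = -5.
Collecting all roots found:

x = -5, x = -4, x = 2, x = 6


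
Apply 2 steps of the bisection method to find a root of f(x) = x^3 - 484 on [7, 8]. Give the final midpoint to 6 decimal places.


f(x) = x^3 - 484
f(7) = -141 < 0
f(8) = 28 > 0

Step 1: midpoint = (7.000000 + 8.000000)/2 = 7.500000
  f(7.500000) = -62.125000
  f(mid) < 0, so root is in [7.500000, 8.000000]

Step 2: midpoint = (7.500000 + 8.000000)/2 = 7.750000
  f(7.750000) = -18.515625
  f(mid) < 0, so root is in [7.750000, 8.000000]

midpoint = 7.750000


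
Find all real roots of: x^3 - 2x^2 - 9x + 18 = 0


Let p(x) = x^3 - 2x^2 - 9x + 18. By the rational root theorem (leading coefficient 1), any rational root is an integer divisor of 18: try ±1, ±2, ... in turn.
Test x = 1: value = 8 ≠ 0.
Test x = -1: value = 24 ≠ 0.
Test x = 2: value = 0 ✓, so (x - 2) is a factor.
Synthetic division by (x - 2): bring down 1; 1(2) - 2 = 0; 0(2) - 9 = -9; (-9)(2) + 18 = 0 → quotient x^2 - 9, remainder 0.
Solve the quadratic x^2 - 9 = 0: discriminant = 0^2 - 4(1)(-9) = 0 + 36 = 36.
sqrt(36) = 6, so x = (0 ± 6)/2: x = 3 or x = -3.

x = -3, x = 2, x = 3


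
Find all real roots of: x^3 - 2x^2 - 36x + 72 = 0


Let p(x) = x^3 - 2x^2 - 36x + 72. By the rational root theorem (leading coefficient 1), any rational root is an integer divisor of 72: try ±1, ±2, ... in turn.
Test x = 1: value = 35 ≠ 0.
Test x = -1: value = 105 ≠ 0.
Test x = 2: value = 0 ✓, so (x - 2) is a factor.
Synthetic division by (x - 2): bring down 1; 1(2) - 2 = 0; 0(2) - 36 = -36; (-36)(2) + 72 = 0 → quotient x^2 - 36, remainder 0.
Solve the quadratic x^2 - 36 = 0: discriminant = 0^2 - 4(1)(-36) = 0 + 144 = 144.
sqrt(144) = 12, so x = (0 ± 12)/2: x = 6 or x = -6.

x = -6, x = 2, x = 6


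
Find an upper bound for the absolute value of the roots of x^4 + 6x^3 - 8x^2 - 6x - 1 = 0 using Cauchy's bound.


Cauchy's bound: all roots r satisfy |r| <= 1 + max(|a_i/a_n|) for i = 0,...,n-1
where a_n is the leading coefficient.

Coefficients: [1, 6, -8, -6, -1]
Leading coefficient a_n = 1
Ratios |a_i/a_n|: 6, 8, 6, 1
Maximum ratio: 8
Cauchy's bound: |r| <= 1 + 8 = 9

Upper bound = 9


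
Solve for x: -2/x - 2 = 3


Subtract -2 from both sides: -2/x = 5
Multiply both sides by x: -2 = 5 * x
Divide by 5: x = -2/5

x = -2/5


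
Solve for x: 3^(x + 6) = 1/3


Express both sides with the same base.
1/3 = 3^(-1)
Since the bases match, equate exponents: x + 6 = -1
So x = -1 - (6) = -7

x = -7


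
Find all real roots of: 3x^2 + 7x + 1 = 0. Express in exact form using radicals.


Using the quadratic formula: x = (-b ± sqrt(b^2 - 4ac)) / (2a)
Here a = 3, b = 7, c = 1
Discriminant = b^2 - 4ac = 7^2 - 4(3)(1) = 49 - 12 = 37
Since discriminant = 37 > 0, there are two real roots.
x = (-7 ± sqrt(37)) / 6
Numerically: x ≈ -0.1529 or x ≈ -2.1805

x = (-7 + sqrt(37)) / 6 or x = (-7 - sqrt(37)) / 6


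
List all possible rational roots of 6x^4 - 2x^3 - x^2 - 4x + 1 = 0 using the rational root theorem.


Rational root theorem: possible roots are ±p/q where:
  p divides the constant term (1): p ∈ {1}
  q divides the leading coefficient (6): q ∈ {1, 2, 3, 6}

All possible rational roots: -1, -1/2, -1/3, -1/6, 1/6, 1/3, 1/2, 1

-1, -1/2, -1/3, -1/6, 1/6, 1/3, 1/2, 1


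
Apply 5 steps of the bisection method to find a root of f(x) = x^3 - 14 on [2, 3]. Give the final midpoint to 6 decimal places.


f(x) = x^3 - 14
f(2) = -6 < 0
f(3) = 13 > 0

Step 1: midpoint = (2.000000 + 3.000000)/2 = 2.500000
  f(2.500000) = 1.625000
  f(mid) > 0, so root is in [2.000000, 2.500000]

Step 2: midpoint = (2.000000 + 2.500000)/2 = 2.250000
  f(2.250000) = -2.609375
  f(mid) < 0, so root is in [2.250000, 2.500000]

Step 3: midpoint = (2.250000 + 2.500000)/2 = 2.375000
  f(2.375000) = -0.603516
  f(mid) < 0, so root is in [2.375000, 2.500000]

Step 4: midpoint = (2.375000 + 2.500000)/2 = 2.437500
  f(2.437500) = 0.482178
  f(mid) > 0, so root is in [2.375000, 2.437500]

Step 5: midpoint = (2.375000 + 2.437500)/2 = 2.406250
  f(2.406250) = -0.067719
  f(mid) < 0, so root is in [2.406250, 2.437500]

midpoint = 2.406250


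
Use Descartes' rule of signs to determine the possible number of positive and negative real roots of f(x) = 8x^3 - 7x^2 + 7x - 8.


Descartes' rule of signs:

For positive roots, count sign changes in f(x) = 8x^3 - 7x^2 + 7x - 8:
Signs of coefficients: +, -, +, -
Number of sign changes: 3
Possible positive real roots: 3, 1

For negative roots, examine f(-x) = -8x^3 - 7x^2 - 7x - 8:
Signs of coefficients: -, -, -, -
Number of sign changes: 0
Possible negative real roots: 0

Positive roots: 3 or 1; Negative roots: 0


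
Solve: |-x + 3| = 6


An absolute value equation |expr| = 6 gives two cases:
Case 1: -x + 3 = 6
  -x = 3, so x = -3
Case 2: -x + 3 = -6
  -x = -9, so x = 9

x = -3, x = 9


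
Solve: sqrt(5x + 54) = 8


Square both sides: 5x + 54 = 8^2 = 64
5x = 64 - 54 = 10
x = 2
Check: sqrt(5*2 + 54) = sqrt(64) = 8 ✓

x = 2


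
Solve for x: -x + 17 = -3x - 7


Starting with: -x + 17 = -3x - 7
Move all x terms to left: (-1 + 3)x = -7 - 17
Simplify: 2x = -24
Divide both sides by 2: x = -12

x = -12


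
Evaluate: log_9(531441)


We need the exponent such that 9^? = 531441
9^6 = 531441
Therefore log_9(531441) = 6

6


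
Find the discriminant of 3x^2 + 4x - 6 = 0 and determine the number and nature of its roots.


For ax^2 + bx + c = 0, discriminant D = b^2 - 4ac
Here a = 3, b = 4, c = -6
D = (4)^2 - 4(3)(-6) = 16 + 72 = 88

D = 88 > 0 but not a perfect square
The equation has 2 distinct real irrational roots.

Discriminant = 88, 2 distinct real irrational roots


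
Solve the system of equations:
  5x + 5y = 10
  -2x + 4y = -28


Using Cramer's rule:
Determinant D = (5)(4) - (-2)(5) = 20 + 10 = 30
Dx = (10)(4) - (-28)(5) = 40 + 140 = 180
Dy = (5)(-28) - (-2)(10) = -140 + 20 = -120
x = Dx/D = 180/30 = 6
y = Dy/D = -120/30 = -4

x = 6, y = -4


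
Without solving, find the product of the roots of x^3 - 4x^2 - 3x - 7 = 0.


By Vieta's formulas for x^3 + bx^2 + cx + d = 0:
  r1 + r2 + r3 = -b/a = 4
  r1*r2 + r1*r3 + r2*r3 = c/a = -3
  r1*r2*r3 = -d/a = 7


Product = 7


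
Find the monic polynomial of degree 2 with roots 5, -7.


A monic polynomial with roots 5, -7 is:
p(x) = (x - 5)(x + 7)
After multiplying by (x - 5): x - 5
After multiplying by (x + 7): x^2 + 2x - 35

x^2 + 2x - 35


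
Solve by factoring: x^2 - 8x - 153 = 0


We need two numbers that multiply to -153 and add to -8.
Those numbers are -17 and 9 (since (-17) * 9 = -153 and (-17) + 9 = -8).
So x^2 - 8x - 153 = (x - 17)(x + 9) = 0
Setting each factor to zero: x = 17 or x = -9

x = -9, x = 17


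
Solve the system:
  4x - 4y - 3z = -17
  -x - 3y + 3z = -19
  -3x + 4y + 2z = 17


Using Cramer's rule. Expand each determinant along the first row.
D  = 4*[(-3)*2 - 3*4] - (-4)*[(-1)*2 - 3*(-3)] + (-3)*[(-1)*4 - (-3)*(-3)]
  = 4*(-18) - (-4)*(7) + (-3)*(-13) = -5
Dx = (-17)*[(-3)*2 - 3*4] - (-4)*[(-19)*2 - 3*17] + (-3)*[(-19)*4 - (-3)*17]
  = (-17)*(-18) - (-4)*(-89) + (-3)*(-25) = 25
Dy = 4*[(-19)*2 - 3*17] - (-17)*[(-1)*2 - 3*(-3)] + (-3)*[(-1)*17 - (-19)*(-3)]
  = 4*(-89) - (-17)*(7) + (-3)*(-74) = -15
Dz = 4*[(-3)*17 - (-19)*4] - (-4)*[(-1)*17 - (-19)*(-3)] + (-17)*[(-1)*4 - (-3)*(-3)]
  = 4*(25) - (-4)*(-74) + (-17)*(-13) = 25
x = Dx/D = 25/-5 = -5, y = Dy/D = -15/-5 = 3, z = Dz/D = 25/-5 = -5
Check eq1: (4)(-5) + (-4)(3) + (-3)(-5) = -17 = -17 ✓
Check eq2: (-1)(-5) + (-3)(3) + (3)(-5) = -19 = -19 ✓
Check eq3: (-3)(-5) + (4)(3) + (2)(-5) = 17 = 17 ✓

x = -5, y = 3, z = -5


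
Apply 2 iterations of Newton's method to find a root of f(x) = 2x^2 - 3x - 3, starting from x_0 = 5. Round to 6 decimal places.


Newton's method: x_(n+1) = x_n - f(x_n)/f'(x_n)
f(x) = 2x^2 - 3x - 3
f'(x) = 4x - 3

Iteration 1:
  f(5.000000) = 32.000000
  f'(5.000000) = 17.000000
  x_1 = 5.000000 - (32.000000)/(17.000000) = 3.117647

Iteration 2:
  f(3.117647) = 7.086505
  f'(3.117647) = 9.470588
  x_2 = 3.117647 - (7.086505)/(9.470588) = 2.369383

x_2 = 2.369383


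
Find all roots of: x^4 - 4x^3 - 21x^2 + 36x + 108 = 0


Let p(x) = x^4 - 4x^3 - 21x^2 + 36x + 108. By the rational root theorem (leading coefficient 1), any rational root is an integer divisor of 108: try ±1, ±2, ... in turn.
Test x = 1: value = 120 ≠ 0.
Test x = -1: value = 56 ≠ 0.
Test x = 2: value = 80 ≠ 0.
Test x = -2: value = 0 ✓, so (x + 2) is a factor.
Synthetic division by (x + 2): bring down 1; 1(-2) - 4 = -6; (-6)(-2) - 21 = -9; (-9)(-2) + 36 = 54; 54(-2) + 108 = 0 → quotient x^3 - 6x^2 - 9x + 54, remainder 0.
Continue with the quotient x^3 - 6x^2 - 9x + 54 (candidates must divide 54; re-test x = -2 first in case it repeats).
Test x = -2: value = 40 ≠ 0.
Test x = 3: value = 0 ✓, so (x - 3) is a factor.
Synthetic division by (x - 3): bring down 1; 1(3) - 6 = -3; (-3)(3) - 9 = -18; (-18)(3) + 54 = 0 → quotient x^2 - 3x - 18, remainder 0.
Solve the quadratic x^2 - 3x - 18 = 0: discriminant = (-3)^2 - 4(1)(-18) = 9 + 72 = 81.
sqrt(81) = 9, so x = (3 ± 9)/2: x = 6 or x = -3.
Collecting all roots found:

x = -3, x = -2, x = 3, x = 6


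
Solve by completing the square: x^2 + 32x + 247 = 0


Start: x^2 + 32x + 247 = 0
Move constant: x^2 + 32x = -247
Half of 32 is 16, squared is 256
Add 256 to both sides: x^2 + 32x + 256 = 9
(x + 16)^2 = 9
x + 16 = ±3
x = -16 + 3 = -13 or x = -16 - 3 = -19

x = -19, x = -13


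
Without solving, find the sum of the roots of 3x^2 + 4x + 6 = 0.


By Vieta's formulas for ax^2 + bx + c = 0:
  Sum of roots = -b/a
  Product of roots = c/a

Here a = 3, b = 4, c = 6
Sum = -(4)/3 = -4/3
Product = 6/3 = 2

Sum = -4/3


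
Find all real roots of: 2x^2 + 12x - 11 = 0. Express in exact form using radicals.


Using the quadratic formula: x = (-b ± sqrt(b^2 - 4ac)) / (2a)
Here a = 2, b = 12, c = -11
Discriminant = b^2 - 4ac = 12^2 - 4(2)(-11) = 144 + 88 = 232
Since discriminant = 232 > 0, there are two real roots.
x = (-12 ± 2*sqrt(58)) / 4
Simplifying: x = (-6 ± sqrt(58)) / 2
Numerically: x ≈ 0.8079 or x ≈ -6.8079

x = (-6 + sqrt(58)) / 2 or x = (-6 - sqrt(58)) / 2


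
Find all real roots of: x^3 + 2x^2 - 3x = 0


The constant term is 0, so x = 0 is a root. Factor out x:
  x(x^2 + 2x - 3) = 0
Solve the quadratic x^2 + 2x - 3 = 0: discriminant = 2^2 - 4(1)(-3) = 4 + 12 = 16.
sqrt(16) = 4, so x = (-2 ± 4)/2: x = 1 or x = -3.

x = -3, x = 0, x = 1


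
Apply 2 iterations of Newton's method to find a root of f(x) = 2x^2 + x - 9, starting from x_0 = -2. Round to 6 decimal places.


Newton's method: x_(n+1) = x_n - f(x_n)/f'(x_n)
f(x) = 2x^2 + x - 9
f'(x) = 4x + 1

Iteration 1:
  f(-2.000000) = -3.000000
  f'(-2.000000) = -7.000000
  x_1 = -2.000000 - (-3.000000)/(-7.000000) = -2.428571

Iteration 2:
  f(-2.428571) = 0.367347
  f'(-2.428571) = -8.714286
  x_2 = -2.428571 - (0.367347)/(-8.714286) = -2.386417

x_2 = -2.386417


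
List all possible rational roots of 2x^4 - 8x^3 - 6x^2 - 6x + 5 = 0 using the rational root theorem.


Rational root theorem: possible roots are ±p/q where:
  p divides the constant term (5): p ∈ {1, 5}
  q divides the leading coefficient (2): q ∈ {1, 2}

All possible rational roots: -5, -5/2, -1, -1/2, 1/2, 1, 5/2, 5

-5, -5/2, -1, -1/2, 1/2, 1, 5/2, 5


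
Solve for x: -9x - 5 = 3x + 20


Starting with: -9x - 5 = 3x + 20
Move all x terms to left: (-9 - 3)x = 20 + 5
Simplify: -12x = 25
Divide both sides by -12: x = -25/12

x = -25/12


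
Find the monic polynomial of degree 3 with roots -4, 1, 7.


A monic polynomial with roots -4, 1, 7 is:
p(x) = (x + 4)(x - 1)(x - 7)
After multiplying by (x + 4): x + 4
After multiplying by (x - 1): x^2 + 3x - 4
After multiplying by (x - 7): x^3 - 4x^2 - 25x + 28

x^3 - 4x^2 - 25x + 28


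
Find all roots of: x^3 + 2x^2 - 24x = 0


The constant term is 0, so x = 0 is a root. Factor out x:
  x^2 + 2x - 24 = 0
Solve the quadratic x^2 + 2x - 24 = 0: discriminant = 2^2 - 4(1)(-24) = 4 + 96 = 100.
sqrt(100) = 10, so x = (-2 ± 10)/2: x = 4 or x = -6.
Collecting all roots found:

x = -6, x = 0, x = 4


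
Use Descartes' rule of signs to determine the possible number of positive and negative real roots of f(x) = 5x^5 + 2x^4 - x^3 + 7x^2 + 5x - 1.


Descartes' rule of signs:

For positive roots, count sign changes in f(x) = 5x^5 + 2x^4 - x^3 + 7x^2 + 5x - 1:
Signs of coefficients: +, +, -, +, +, -
Number of sign changes: 3
Possible positive real roots: 3, 1

For negative roots, examine f(-x) = -5x^5 + 2x^4 + x^3 + 7x^2 - 5x - 1:
Signs of coefficients: -, +, +, +, -, -
Number of sign changes: 2
Possible negative real roots: 2, 0

Positive roots: 3 or 1; Negative roots: 2 or 0


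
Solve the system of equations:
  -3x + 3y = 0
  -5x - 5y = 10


Using Cramer's rule:
Determinant D = (-3)(-5) - (-5)(3) = 15 + 15 = 30
Dx = (0)(-5) - (10)(3) = 0 - 30 = -30
Dy = (-3)(10) - (-5)(0) = -30 - 0 = -30
x = Dx/D = -30/30 = -1
y = Dy/D = -30/30 = -1

x = -1, y = -1


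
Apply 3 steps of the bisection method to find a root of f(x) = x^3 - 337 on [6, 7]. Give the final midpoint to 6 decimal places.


f(x) = x^3 - 337
f(6) = -121 < 0
f(7) = 6 > 0

Step 1: midpoint = (6.000000 + 7.000000)/2 = 6.500000
  f(6.500000) = -62.375000
  f(mid) < 0, so root is in [6.500000, 7.000000]

Step 2: midpoint = (6.500000 + 7.000000)/2 = 6.750000
  f(6.750000) = -29.453125
  f(mid) < 0, so root is in [6.750000, 7.000000]

Step 3: midpoint = (6.750000 + 7.000000)/2 = 6.875000
  f(6.875000) = -12.048828
  f(mid) < 0, so root is in [6.875000, 7.000000]

midpoint = 6.875000


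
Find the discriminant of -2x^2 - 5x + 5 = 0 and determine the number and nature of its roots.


For ax^2 + bx + c = 0, discriminant D = b^2 - 4ac
Here a = -2, b = -5, c = 5
D = (-5)^2 - 4(-2)(5) = 25 + 40 = 65

D = 65 > 0 but not a perfect square
The equation has 2 distinct real irrational roots.

Discriminant = 65, 2 distinct real irrational roots


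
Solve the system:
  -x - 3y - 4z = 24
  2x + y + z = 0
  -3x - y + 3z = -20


Using Cramer's rule. Expand each determinant along the first row.
D  = (-1)*[1*3 - 1*(-1)] - (-3)*[2*3 - 1*(-3)] + (-4)*[2*(-1) - 1*(-3)]
  = (-1)*(4) - (-3)*(9) + (-4)*(1) = 19
Dx = 24*[1*3 - 1*(-1)] - (-3)*[0*3 - 1*(-20)] + (-4)*[0*(-1) - 1*(-20)]
  = 24*(4) - (-3)*(20) + (-4)*(20) = 76
Dy = (-1)*[0*3 - 1*(-20)] - 24*[2*3 - 1*(-3)] + (-4)*[2*(-20) - 0*(-3)]
  = (-1)*(20) - 24*(9) + (-4)*(-40) = -76
Dz = (-1)*[1*(-20) - 0*(-1)] - (-3)*[2*(-20) - 0*(-3)] + 24*[2*(-1) - 1*(-3)]
  = (-1)*(-20) - (-3)*(-40) + 24*(1) = -76
x = Dx/D = 76/19 = 4, y = Dy/D = -76/19 = -4, z = Dz/D = -76/19 = -4
Check eq1: (-1)(4) + (-3)(-4) + (-4)(-4) = 24 = 24 ✓
Check eq2: (2)(4) + (1)(-4) + (1)(-4) = 0 = 0 ✓
Check eq3: (-3)(4) + (-1)(-4) + (3)(-4) = -20 = -20 ✓

x = 4, y = -4, z = -4


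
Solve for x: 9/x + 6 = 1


Subtract 6 from both sides: 9/x = -5
Multiply both sides by x: 9 = -5 * x
Divide by -5: x = -9/5

x = -9/5


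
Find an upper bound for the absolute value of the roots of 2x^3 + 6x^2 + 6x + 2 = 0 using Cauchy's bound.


Cauchy's bound: all roots r satisfy |r| <= 1 + max(|a_i/a_n|) for i = 0,...,n-1
where a_n is the leading coefficient.

Coefficients: [2, 6, 6, 2]
Leading coefficient a_n = 2
Ratios |a_i/a_n|: 3, 3, 1
Maximum ratio: 3
Cauchy's bound: |r| <= 1 + 3 = 4

Upper bound = 4


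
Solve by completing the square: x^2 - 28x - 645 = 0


Start: x^2 - 28x - 645 = 0
Move constant: x^2 - 28x = 645
Half of -28 is -14, squared is 196
Add 196 to both sides: x^2 - 28x + 196 = 841
(x - 14)^2 = 841
x - 14 = ±29
x = 14 + 29 = 43 or x = 14 - 29 = -15

x = -15, x = 43


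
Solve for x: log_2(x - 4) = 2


Convert to exponential form: x - 4 = 2^2 = 4
x = 4 + 4 = 8
Check: log_2(8 - 4) = log_2(4) = log_2(4) = 2 ✓

x = 8


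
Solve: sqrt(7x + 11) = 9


Square both sides: 7x + 11 = 9^2 = 81
7x = 81 - 11 = 70
x = 10
Check: sqrt(7*10 + 11) = sqrt(81) = 9 ✓

x = 10


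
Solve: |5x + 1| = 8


An absolute value equation |expr| = 8 gives two cases:
Case 1: 5x + 1 = 8
  5x = 7, so x = 7/5
Case 2: 5x + 1 = -8
  5x = -9, so x = -9/5

x = -9/5, x = 7/5


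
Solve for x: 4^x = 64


Express both sides with the same base.
64 = 4^3
Since the bases match: x = 3

x = 3


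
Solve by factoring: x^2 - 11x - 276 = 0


We need two numbers that multiply to -276 and add to -11.
Those numbers are 12 and -23 (since 12 * (-23) = -276 and 12 + (-23) = -11).
So x^2 - 11x - 276 = (x + 12)(x - 23) = 0
Setting each factor to zero: x = -12 or x = 23

x = -12, x = 23


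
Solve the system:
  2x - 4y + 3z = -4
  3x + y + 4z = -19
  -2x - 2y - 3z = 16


Using Cramer's rule. Expand each determinant along the first row.
D  = 2*[1*(-3) - 4*(-2)] - (-4)*[3*(-3) - 4*(-2)] + 3*[3*(-2) - 1*(-2)]
  = 2*(5) - (-4)*(-1) + 3*(-4) = -6
Dx = (-4)*[1*(-3) - 4*(-2)] - (-4)*[(-19)*(-3) - 4*16] + 3*[(-19)*(-2) - 1*16]
  = (-4)*(5) - (-4)*(-7) + 3*(22) = 18
Dy = 2*[(-19)*(-3) - 4*16] - (-4)*[3*(-3) - 4*(-2)] + 3*[3*16 - (-19)*(-2)]
  = 2*(-7) - (-4)*(-1) + 3*(10) = 12
Dz = 2*[1*16 - (-19)*(-2)] - (-4)*[3*16 - (-19)*(-2)] + (-4)*[3*(-2) - 1*(-2)]
  = 2*(-22) - (-4)*(10) + (-4)*(-4) = 12
x = Dx/D = 18/-6 = -3, y = Dy/D = 12/-6 = -2, z = Dz/D = 12/-6 = -2
Check eq1: (2)(-3) + (-4)(-2) + (3)(-2) = -4 = -4 ✓
Check eq2: (3)(-3) + (1)(-2) + (4)(-2) = -19 = -19 ✓
Check eq3: (-2)(-3) + (-2)(-2) + (-3)(-2) = 16 = 16 ✓

x = -3, y = -2, z = -2


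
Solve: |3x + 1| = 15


An absolute value equation |expr| = 15 gives two cases:
Case 1: 3x + 1 = 15
  3x = 14, so x = 14/3
Case 2: 3x + 1 = -15
  3x = -16, so x = -16/3

x = -16/3, x = 14/3


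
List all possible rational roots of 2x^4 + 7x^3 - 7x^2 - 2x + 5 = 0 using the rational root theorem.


Rational root theorem: possible roots are ±p/q where:
  p divides the constant term (5): p ∈ {1, 5}
  q divides the leading coefficient (2): q ∈ {1, 2}

All possible rational roots: -5, -5/2, -1, -1/2, 1/2, 1, 5/2, 5

-5, -5/2, -1, -1/2, 1/2, 1, 5/2, 5


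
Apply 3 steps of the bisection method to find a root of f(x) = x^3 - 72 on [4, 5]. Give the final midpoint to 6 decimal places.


f(x) = x^3 - 72
f(4) = -8 < 0
f(5) = 53 > 0

Step 1: midpoint = (4.000000 + 5.000000)/2 = 4.500000
  f(4.500000) = 19.125000
  f(mid) > 0, so root is in [4.000000, 4.500000]

Step 2: midpoint = (4.000000 + 4.500000)/2 = 4.250000
  f(4.250000) = 4.765625
  f(mid) > 0, so root is in [4.000000, 4.250000]

Step 3: midpoint = (4.000000 + 4.250000)/2 = 4.125000
  f(4.125000) = -1.810547
  f(mid) < 0, so root is in [4.125000, 4.250000]

midpoint = 4.125000


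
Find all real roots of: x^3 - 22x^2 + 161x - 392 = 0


Let p(x) = x^3 - 22x^2 + 161x - 392. By the rational root theorem (leading coefficient 1), any rational root is an integer divisor of 392: try ±1, ±2, ... in turn.
Test x = 1: value = -252 ≠ 0.
Test x = -1: value = -576 ≠ 0.
Test x = 2: value = -150 ≠ 0.
Test x = -2: value = -810 ≠ 0.
Test x = 4: value = -36 ≠ 0.
Test x = -4: value = -1452 ≠ 0.
Test x = 7: value = 0 ✓, so (x - 7) is a factor.
Synthetic division by (x - 7): bring down 1; 1(7) - 22 = -15; (-15)(7) + 161 = 56; 56(7) - 392 = 0 → quotient x^2 - 15x + 56, remainder 0.
Solve the quadratic x^2 - 15x + 56 = 0: discriminant = (-15)^2 - 4(1)(56) = 225 - 224 = 1.
sqrt(1) = 1, so x = (15 ± 1)/2: x = 8 or x = 7.

x = 7 (multiplicity 2), x = 8


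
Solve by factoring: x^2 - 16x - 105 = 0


We need two numbers that multiply to -105 and add to -16.
Those numbers are 5 and -21 (since 5 * (-21) = -105 and 5 + (-21) = -16).
So x^2 - 16x - 105 = (x + 5)(x - 21) = 0
Setting each factor to zero: x = -5 or x = 21

x = -5, x = 21


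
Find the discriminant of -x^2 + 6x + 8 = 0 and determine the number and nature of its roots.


For ax^2 + bx + c = 0, discriminant D = b^2 - 4ac
Here a = -1, b = 6, c = 8
D = (6)^2 - 4(-1)(8) = 36 + 32 = 68

D = 68 > 0 but not a perfect square
The equation has 2 distinct real irrational roots.

Discriminant = 68, 2 distinct real irrational roots


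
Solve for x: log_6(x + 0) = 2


Convert to exponential form: x + 0 = 6^2 = 36
x = 36 - 0 = 36
Check: log_6(36 + 0) = log_6(36) = log_6(36) = 2 ✓

x = 36


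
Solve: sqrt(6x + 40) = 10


Square both sides: 6x + 40 = 10^2 = 100
6x = 100 - 40 = 60
x = 10
Check: sqrt(6*10 + 40) = sqrt(100) = 10 ✓

x = 10


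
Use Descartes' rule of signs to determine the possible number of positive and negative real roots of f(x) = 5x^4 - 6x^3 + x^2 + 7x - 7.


Descartes' rule of signs:

For positive roots, count sign changes in f(x) = 5x^4 - 6x^3 + x^2 + 7x - 7:
Signs of coefficients: +, -, +, +, -
Number of sign changes: 3
Possible positive real roots: 3, 1

For negative roots, examine f(-x) = 5x^4 + 6x^3 + x^2 - 7x - 7:
Signs of coefficients: +, +, +, -, -
Number of sign changes: 1
Possible negative real roots: 1

Positive roots: 3 or 1; Negative roots: 1


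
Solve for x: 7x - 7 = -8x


Starting with: 7x - 7 = -8x
Move all x terms to left: (7 + 8)x = 0 + 7
Simplify: 15x = 7
Divide both sides by 15: x = 7/15

x = 7/15


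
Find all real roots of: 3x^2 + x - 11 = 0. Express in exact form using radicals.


Using the quadratic formula: x = (-b ± sqrt(b^2 - 4ac)) / (2a)
Here a = 3, b = 1, c = -11
Discriminant = b^2 - 4ac = 1^2 - 4(3)(-11) = 1 + 132 = 133
Since discriminant = 133 > 0, there are two real roots.
x = (-1 ± sqrt(133)) / 6
Numerically: x ≈ 1.7554 or x ≈ -2.0888

x = (-1 + sqrt(133)) / 6 or x = (-1 - sqrt(133)) / 6


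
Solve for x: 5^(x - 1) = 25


Express both sides with the same base.
25 = 5^2
Since the bases match, equate exponents: x - 1 = 2
So x = 2 - (-1) = 3

x = 3


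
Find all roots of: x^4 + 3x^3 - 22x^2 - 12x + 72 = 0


Let p(x) = x^4 + 3x^3 - 22x^2 - 12x + 72. By the rational root theorem (leading coefficient 1), any rational root is an integer divisor of 72: try ±1, ±2, ... in turn.
Test x = 1: value = 42 ≠ 0.
Test x = -1: value = 60 ≠ 0.
Test x = 2: value = 0 ✓, so (x - 2) is a factor.
Synthetic division by (x - 2): bring down 1; 1(2) + 3 = 5; 5(2) - 22 = -12; (-12)(2) - 12 = -36; (-36)(2) + 72 = 0 → quotient x^3 + 5x^2 - 12x - 36, remainder 0.
Continue with the quotient x^3 + 5x^2 - 12x - 36 (candidates must divide 36; re-test x = 2 first in case it repeats).
Test x = 2: value = -32 ≠ 0.
Test x = -2: value = 0 ✓, so (x + 2) is a factor.
Synthetic division by (x + 2): bring down 1; 1(-2) + 5 = 3; 3(-2) - 12 = -18; (-18)(-2) - 36 = 0 → quotient x^2 + 3x - 18, remainder 0.
Solve the quadratic x^2 + 3x - 18 = 0: discriminant = 3^2 - 4(1)(-18) = 9 + 72 = 81.
sqrt(81) = 9, so x = (-3 ± 9)/2: x = 3 or x = -6.
Collecting all roots found:

x = -6, x = -2, x = 2, x = 3


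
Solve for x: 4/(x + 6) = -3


Multiply both sides by (x + 6): 4 = -3(x + 6)
Distribute: 4 = -3x - 18
-3x = 4 + 18 = 22
x = -22/3

x = -22/3


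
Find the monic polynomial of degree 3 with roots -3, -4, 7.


A monic polynomial with roots -3, -4, 7 is:
p(x) = (x + 3)(x + 4)(x - 7)
After multiplying by (x + 3): x + 3
After multiplying by (x + 4): x^2 + 7x + 12
After multiplying by (x - 7): x^3 - 37x - 84

x^3 - 37x - 84


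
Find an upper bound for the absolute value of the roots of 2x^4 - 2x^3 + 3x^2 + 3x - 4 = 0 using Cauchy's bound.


Cauchy's bound: all roots r satisfy |r| <= 1 + max(|a_i/a_n|) for i = 0,...,n-1
where a_n is the leading coefficient.

Coefficients: [2, -2, 3, 3, -4]
Leading coefficient a_n = 2
Ratios |a_i/a_n|: 1, 3/2, 3/2, 2
Maximum ratio: 2
Cauchy's bound: |r| <= 1 + 2 = 3

Upper bound = 3


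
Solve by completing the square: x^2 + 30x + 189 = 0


Start: x^2 + 30x + 189 = 0
Move constant: x^2 + 30x = -189
Half of 30 is 15, squared is 225
Add 225 to both sides: x^2 + 30x + 225 = 36
(x + 15)^2 = 36
x + 15 = ±6
x = -15 + 6 = -9 or x = -15 - 6 = -21

x = -21, x = -9


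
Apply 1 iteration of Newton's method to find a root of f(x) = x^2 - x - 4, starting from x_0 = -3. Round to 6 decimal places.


Newton's method: x_(n+1) = x_n - f(x_n)/f'(x_n)
f(x) = x^2 - x - 4
f'(x) = 2x - 1

Iteration 1:
  f(-3.000000) = 8.000000
  f'(-3.000000) = -7.000000
  x_1 = -3.000000 - (8.000000)/(-7.000000) = -1.857143

x_1 = -1.857143


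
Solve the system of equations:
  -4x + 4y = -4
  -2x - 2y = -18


Using Cramer's rule:
Determinant D = (-4)(-2) - (-2)(4) = 8 + 8 = 16
Dx = (-4)(-2) - (-18)(4) = 8 + 72 = 80
Dy = (-4)(-18) - (-2)(-4) = 72 - 8 = 64
x = Dx/D = 80/16 = 5
y = Dy/D = 64/16 = 4

x = 5, y = 4


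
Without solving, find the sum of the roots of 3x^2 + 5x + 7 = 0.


By Vieta's formulas for ax^2 + bx + c = 0:
  Sum of roots = -b/a
  Product of roots = c/a

Here a = 3, b = 5, c = 7
Sum = -(5)/3 = -5/3
Product = 7/3 = 7/3

Sum = -5/3


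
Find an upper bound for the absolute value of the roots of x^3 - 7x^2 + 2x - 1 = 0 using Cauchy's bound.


Cauchy's bound: all roots r satisfy |r| <= 1 + max(|a_i/a_n|) for i = 0,...,n-1
where a_n is the leading coefficient.

Coefficients: [1, -7, 2, -1]
Leading coefficient a_n = 1
Ratios |a_i/a_n|: 7, 2, 1
Maximum ratio: 7
Cauchy's bound: |r| <= 1 + 7 = 8

Upper bound = 8


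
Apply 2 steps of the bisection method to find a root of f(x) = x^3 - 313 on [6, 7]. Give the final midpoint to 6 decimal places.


f(x) = x^3 - 313
f(6) = -97 < 0
f(7) = 30 > 0

Step 1: midpoint = (6.000000 + 7.000000)/2 = 6.500000
  f(6.500000) = -38.375000
  f(mid) < 0, so root is in [6.500000, 7.000000]

Step 2: midpoint = (6.500000 + 7.000000)/2 = 6.750000
  f(6.750000) = -5.453125
  f(mid) < 0, so root is in [6.750000, 7.000000]

midpoint = 6.750000


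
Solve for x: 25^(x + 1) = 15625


Express both sides with the same base.
15625 = 25^3
Since the bases match, equate exponents: x + 1 = 3
So x = 3 - (1) = 2

x = 2


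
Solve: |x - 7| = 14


An absolute value equation |expr| = 14 gives two cases:
Case 1: x - 7 = 14
  x = 21, so x = 21
Case 2: x - 7 = -14
  x = -7, so x = -7

x = -7, x = 21


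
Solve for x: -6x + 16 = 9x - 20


Starting with: -6x + 16 = 9x - 20
Move all x terms to left: (-6 - 9)x = -20 - 16
Simplify: -15x = -36
Divide both sides by -15: x = 12/5

x = 12/5


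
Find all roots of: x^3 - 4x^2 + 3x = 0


The constant term is 0, so x = 0 is a root. Factor out x:
  x^2 - 4x + 3 = 0
Solve the quadratic x^2 - 4x + 3 = 0: discriminant = (-4)^2 - 4(1)(3) = 16 - 12 = 4.
sqrt(4) = 2, so x = (4 ± 2)/2: x = 3 or x = 1.
Collecting all roots found:

x = 0, x = 1, x = 3


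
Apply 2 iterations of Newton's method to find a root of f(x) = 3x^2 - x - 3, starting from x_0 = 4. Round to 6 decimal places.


Newton's method: x_(n+1) = x_n - f(x_n)/f'(x_n)
f(x) = 3x^2 - x - 3
f'(x) = 6x - 1

Iteration 1:
  f(4.000000) = 41.000000
  f'(4.000000) = 23.000000
  x_1 = 4.000000 - (41.000000)/(23.000000) = 2.217391

Iteration 2:
  f(2.217391) = 9.533081
  f'(2.217391) = 12.304348
  x_2 = 2.217391 - (9.533081)/(12.304348) = 1.442618

x_2 = 1.442618


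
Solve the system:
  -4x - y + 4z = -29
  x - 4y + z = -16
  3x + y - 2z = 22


Using Cramer's rule. Expand each determinant along the first row.
D  = (-4)*[(-4)*(-2) - 1*1] - (-1)*[1*(-2) - 1*3] + 4*[1*1 - (-4)*3]
  = (-4)*(7) - (-1)*(-5) + 4*(13) = 19
Dx = (-29)*[(-4)*(-2) - 1*1] - (-1)*[(-16)*(-2) - 1*22] + 4*[(-16)*1 - (-4)*22]
  = (-29)*(7) - (-1)*(10) + 4*(72) = 95
Dy = (-4)*[(-16)*(-2) - 1*22] - (-29)*[1*(-2) - 1*3] + 4*[1*22 - (-16)*3]
  = (-4)*(10) - (-29)*(-5) + 4*(70) = 95
Dz = (-4)*[(-4)*22 - (-16)*1] - (-1)*[1*22 - (-16)*3] + (-29)*[1*1 - (-4)*3]
  = (-4)*(-72) - (-1)*(70) + (-29)*(13) = -19
x = Dx/D = 95/19 = 5, y = Dy/D = 95/19 = 5, z = Dz/D = -19/19 = -1
Check eq1: (-4)(5) + (-1)(5) + (4)(-1) = -29 = -29 ✓
Check eq2: (1)(5) + (-4)(5) + (1)(-1) = -16 = -16 ✓
Check eq3: (3)(5) + (1)(5) + (-2)(-1) = 22 = 22 ✓

x = 5, y = 5, z = -1


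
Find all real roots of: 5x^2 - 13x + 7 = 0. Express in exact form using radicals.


Using the quadratic formula: x = (-b ± sqrt(b^2 - 4ac)) / (2a)
Here a = 5, b = -13, c = 7
Discriminant = b^2 - 4ac = (-13)^2 - 4(5)(7) = 169 - 140 = 29
Since discriminant = 29 > 0, there are two real roots.
x = (13 ± sqrt(29)) / 10
Numerically: x ≈ 1.8385 or x ≈ 0.7615

x = (13 + sqrt(29)) / 10 or x = (13 - sqrt(29)) / 10


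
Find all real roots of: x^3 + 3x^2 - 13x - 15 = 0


Let p(x) = x^3 + 3x^2 - 13x - 15. By the rational root theorem (leading coefficient 1), any rational root is an integer divisor of 15: try ±1, ±2, ... in turn.
Test x = 1: value = -24 ≠ 0.
Test x = -1: value = 0 ✓, so (x + 1) is a factor.
Synthetic division by (x + 1): bring down 1; 1(-1) + 3 = 2; 2(-1) - 13 = -15; (-15)(-1) - 15 = 0 → quotient x^2 + 2x - 15, remainder 0.
Solve the quadratic x^2 + 2x - 15 = 0: discriminant = 2^2 - 4(1)(-15) = 4 + 60 = 64.
sqrt(64) = 8, so x = (-2 ± 8)/2: x = 3 or x = -5.

x = -5, x = -1, x = 3


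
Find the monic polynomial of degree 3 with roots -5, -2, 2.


A monic polynomial with roots -5, -2, 2 is:
p(x) = (x + 5)(x + 2)(x - 2)
After multiplying by (x + 5): x + 5
After multiplying by (x + 2): x^2 + 7x + 10
After multiplying by (x - 2): x^3 + 5x^2 - 4x - 20

x^3 + 5x^2 - 4x - 20


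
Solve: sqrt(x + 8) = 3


Square both sides: x + 8 = 3^2 = 9
x = 9 - 8 = 1
x = 1
Check: sqrt(1*1 + 8) = sqrt(9) = 3 ✓

x = 1


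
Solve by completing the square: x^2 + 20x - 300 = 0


Start: x^2 + 20x - 300 = 0
Move constant: x^2 + 20x = 300
Half of 20 is 10, squared is 100
Add 100 to both sides: x^2 + 20x + 100 = 400
(x + 10)^2 = 400
x + 10 = ±20
x = -10 + 20 = 10 or x = -10 - 20 = -30

x = -30, x = 10


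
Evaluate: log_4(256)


We need the exponent such that 4^? = 256
4^4 = 256
Therefore log_4(256) = 4

4


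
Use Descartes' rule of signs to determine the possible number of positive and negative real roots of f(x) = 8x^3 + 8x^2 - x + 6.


Descartes' rule of signs:

For positive roots, count sign changes in f(x) = 8x^3 + 8x^2 - x + 6:
Signs of coefficients: +, +, -, +
Number of sign changes: 2
Possible positive real roots: 2, 0

For negative roots, examine f(-x) = -8x^3 + 8x^2 + x + 6:
Signs of coefficients: -, +, +, +
Number of sign changes: 1
Possible negative real roots: 1

Positive roots: 2 or 0; Negative roots: 1


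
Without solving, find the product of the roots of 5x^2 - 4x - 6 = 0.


By Vieta's formulas for ax^2 + bx + c = 0:
  Sum of roots = -b/a
  Product of roots = c/a

Here a = 5, b = -4, c = -6
Sum = -(-4)/5 = 4/5
Product = -6/5 = -6/5

Product = -6/5


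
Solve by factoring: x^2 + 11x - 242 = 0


We need two numbers that multiply to -242 and add to 11.
Those numbers are 22 and -11 (since 22 * (-11) = -242 and 22 + (-11) = 11).
So x^2 + 11x - 242 = (x + 22)(x - 11) = 0
Setting each factor to zero: x = -22 or x = 11

x = -22, x = 11


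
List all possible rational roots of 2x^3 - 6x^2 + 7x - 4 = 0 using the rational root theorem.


Rational root theorem: possible roots are ±p/q where:
  p divides the constant term (-4): p ∈ {1, 2, 4}
  q divides the leading coefficient (2): q ∈ {1, 2}

All possible rational roots: -4, -2, -1, -1/2, 1/2, 1, 2, 4

-4, -2, -1, -1/2, 1/2, 1, 2, 4


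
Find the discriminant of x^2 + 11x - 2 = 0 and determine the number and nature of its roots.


For ax^2 + bx + c = 0, discriminant D = b^2 - 4ac
Here a = 1, b = 11, c = -2
D = (11)^2 - 4(1)(-2) = 121 + 8 = 129

D = 129 > 0 but not a perfect square
The equation has 2 distinct real irrational roots.

Discriminant = 129, 2 distinct real irrational roots


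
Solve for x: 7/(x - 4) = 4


Multiply both sides by (x - 4): 7 = 4(x - 4)
Distribute: 7 = 4x - 16
4x = 7 + 16 = 23
x = 23/4

x = 23/4


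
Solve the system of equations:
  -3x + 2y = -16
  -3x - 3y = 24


Using Cramer's rule:
Determinant D = (-3)(-3) - (-3)(2) = 9 + 6 = 15
Dx = (-16)(-3) - (24)(2) = 48 - 48 = 0
Dy = (-3)(24) - (-3)(-16) = -72 - 48 = -120
x = Dx/D = 0/15 = 0
y = Dy/D = -120/15 = -8

x = 0, y = -8


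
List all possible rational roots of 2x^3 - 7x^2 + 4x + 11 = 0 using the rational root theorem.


Rational root theorem: possible roots are ±p/q where:
  p divides the constant term (11): p ∈ {1, 11}
  q divides the leading coefficient (2): q ∈ {1, 2}

All possible rational roots: -11, -11/2, -1, -1/2, 1/2, 1, 11/2, 11

-11, -11/2, -1, -1/2, 1/2, 1, 11/2, 11


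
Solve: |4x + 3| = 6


An absolute value equation |expr| = 6 gives two cases:
Case 1: 4x + 3 = 6
  4x = 3, so x = 3/4
Case 2: 4x + 3 = -6
  4x = -9, so x = -9/4

x = -9/4, x = 3/4


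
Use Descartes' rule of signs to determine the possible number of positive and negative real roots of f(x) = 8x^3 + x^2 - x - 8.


Descartes' rule of signs:

For positive roots, count sign changes in f(x) = 8x^3 + x^2 - x - 8:
Signs of coefficients: +, +, -, -
Number of sign changes: 1
Possible positive real roots: 1

For negative roots, examine f(-x) = -8x^3 + x^2 + x - 8:
Signs of coefficients: -, +, +, -
Number of sign changes: 2
Possible negative real roots: 2, 0

Positive roots: 1; Negative roots: 2 or 0


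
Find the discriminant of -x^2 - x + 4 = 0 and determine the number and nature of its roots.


For ax^2 + bx + c = 0, discriminant D = b^2 - 4ac
Here a = -1, b = -1, c = 4
D = (-1)^2 - 4(-1)(4) = 1 + 16 = 17

D = 17 > 0 but not a perfect square
The equation has 2 distinct real irrational roots.

Discriminant = 17, 2 distinct real irrational roots
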